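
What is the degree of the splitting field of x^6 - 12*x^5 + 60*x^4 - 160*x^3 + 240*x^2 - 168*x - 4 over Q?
360

The degree of the splitting field over Q equals the order of the Galois group, so first determine the group. The polynomial f is an irreducible sextic over Q, so G = Gal(f/Q) is one of the 16 transitive subgroups 6T1, ..., 6T16 of S_6. The discriminant of f is 746496000000 = 864000^2, a perfect square, so G is contained in A_6. The transitive groups of degree 6 contained in A_6 are: A_4 (6T4, order 12), S_4 (6T7, order 24), (C_3 x C_3) : C_4 (6T10, order 36), PSL(2,5) (6T12, order 60), A_6 (6T15, order 360). By Dedekind's theorem, for a prime p not dividing disc(f) the degrees of the irreducible factors of f mod p form the cycle type of an element of G. Factoring f modulo the 6 such primes p <= 23 (skipping 2, 3, 5, which divide the discriminant), each new pattern first appears at: mod 7: f = (x + 1)(x^5 + x^4 + 3x^3 + 5x^2 + 4x + 3), pattern 5+1; mod 23: f = (x + 5)(x + 10)(x + 19)(x^3 + x + 6), pattern 3+1+1+1. No other pattern occurs in this range, so the set of observed cycle types is {5+1, 3+1+1+1}. Among the candidates above, the only group containing elements of all these cycle types is A_6 (6T15) — each of A_4 (6T4), S_4 (6T7), (C_3 x C_3) : C_4 (6T10), PSL(2,5) (6T12) lacks at least one of them. Hence G = A_6 (6T15), of order 360. The Galois group A_6 (6T15) has order 360, so the splitting field has degree 360 over Q.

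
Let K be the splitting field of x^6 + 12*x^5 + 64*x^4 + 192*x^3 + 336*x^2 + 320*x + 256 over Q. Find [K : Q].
48

The degree of the splitting field over Q equals the order of the Galois group, so first determine the group. The polynomial f is an irreducible sextic over Q, so G = Gal(f/Q) is one of the 16 transitive subgroups 6T1, ..., 6T16 of S_6. The discriminant of f is -1849378557919232, which is not a perfect square, so G is not contained in A_6. The transitive groups of degree 6 not contained in A_6 are: C_6 (6T1, order 6), S_3 (6T2, order 6), D_6 (6T3, order 12), C_3 x S_3 (6T5, order 18), A_4 x C_2 (6T6, order 24), S_4 (6T8, order 24), S_3 x S_3 (6T9, order 36), S_4 x C_2 (6T11, order 48), (S_3 x S_3) : C_2 (6T13, order 72), PGL(2,5) (6T14, order 120), S_6 (6T16, order 720). By Dedekind's theorem, for a prime p not dividing disc(f) the degrees of the irreducible factors of f mod p form the cycle type of an element of G. Factoring f modulo the 29 such primes p <= 127 (skipping 2, 29, which divide the discriminant), each new pattern first appears at: mod 3: f = (x^3 + x^2 + 2x + 1)(x^3 + 2x^2 + 1), pattern 3+3; mod 5: f = (x^6 + 2x^5 + 4x^4 + 2x^3 + x^2 + 1), pattern 6; mod 7: f = (x + 1)(x + 3)(x^4 + x^3 + x^2 + 3x + 6), pattern 4+1+1; mod 17: f = (x + 9)(x + 12)(x^2 + 5)(x^2 + 8x + 4), pattern 2+2+1+1; mod 23: f = (x^2 + x + 8)(x^2 + 4x + 20)(x^2 + 7x + 20), pattern 2+2+2; mod 67: f = (x^2 + 4x + 60)(x^4 + 8x^3 + 39x^2 + 25x + 40), pattern 4+2; mod 127: f = (x + 9)(x + 49)(x + 82)(x + 122)(x^2 + 4x + 107), pattern 2+1+1+1+1. No other pattern occurs in this range, so the set of observed cycle types is {3+3, 6, 4+1+1, 2+2+1+1, 2+2+2, 4+2, 2+1+1+1+1}. The candidates containing elements of all these cycle types are S_4 x C_2 (6T11) of order 48, S_6 (6T16) of order 720; the others are excluded. The observed types are precisely the cycle types that occur in S_4 x C_2 (6T11) (apart from the identity). Each of the other remaining candidates has further cycle types, and by the Chebotarev density theorem the matching factorization patterns would occur for a proportion of primes equal to their share of the group: S_6 (6T16) additionally contains elements of type 5+1, 3+2+1, 3+1+1+1 (304 of its 720 elements, about 42% of primes). None of the 29 primes tested shows any such pattern (for each of these groups the chance of that is below 10^-4), which rules them out. Hence G = S_4 x C_2 (6T11), of order 48. The Galois group S_4 x C_2 (6T11) has order 48, so the splitting field has degree 48 over Q.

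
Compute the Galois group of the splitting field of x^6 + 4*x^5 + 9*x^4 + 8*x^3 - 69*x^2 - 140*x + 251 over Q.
(C_3 x C_3) : C_4 (also written G36+)

The polynomial f is an irreducible sextic over Q, so G = Gal(f/Q) is one of the 16 transitive subgroups 6T1, ..., 6T16 of S_6. The discriminant of f is 564385546240000 = 23756800^2, a perfect square, so G is contained in A_6. The transitive groups of degree 6 contained in A_6 are: A_4 (6T4, order 12), S_4 (6T7, order 24), (C_3 x C_3) : C_4 (6T10, order 36), PSL(2,5) (6T12, order 60), A_6 (6T15, order 360). By Dedekind's theorem, for a prime p not dividing disc(f) the degrees of the irreducible factors of f mod p form the cycle type of an element of G. Factoring f modulo the 19 such primes p <= 79 (skipping 2, 5, 29, which divide the discriminant), each new pattern first appears at: mod 3: f = (x^2 + 2x + 2)(x^4 + 2x^3 + x + 1), pattern 4+2; mod 11: f = (x^3 + 6x^2 + 8x + 10)(x^3 + 9x^2 + 2x + 2), pattern 3+3; mod 19: f = (x + 15)(x + 17)(x^2 + 13x + 13)(x^2 + 16x + 11), pattern 2+2+1+1; mod 61: f = (x + 6)(x + 39)(x + 53)(x^3 + 28x^2 + 14x + 10), pattern 3+1+1+1. No other pattern occurs in this range, so the set of observed cycle types is {4+2, 3+3, 2+2+1+1, 3+1+1+1}. The candidates containing elements of all these cycle types are (C_3 x C_3) : C_4 (6T10) of order 36, A_6 (6T15) of order 360; the others are excluded. The observed types are precisely the cycle types that occur in (C_3 x C_3) : C_4 (6T10) (apart from the identity). Each of the other remaining candidates has further cycle types, and by the Chebotarev density theorem the matching factorization patterns would occur for a proportion of primes equal to their share of the group: A_6 (6T15) additionally contains elements of type 5+1 (144 of its 360 elements, about 40% of primes). None of the 19 primes tested shows any such pattern (for each of these groups the chance of that is below 10^-4), which rules them out. Hence G = (C_3 x C_3) : C_4 (6T10), of order 36.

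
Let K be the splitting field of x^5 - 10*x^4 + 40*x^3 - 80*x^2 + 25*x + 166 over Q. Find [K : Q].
The degree of the splitting field over Q equals the order of the Galois group, so first determine the group. The polynomial f is an irreducible quintic over Q, so G = Gal(f/Q) is a transitive subgroup of S_5: one of C_5 (5T1, order 5), D_5 (5T2, order 10), F_20 (5T3, order 20), A_5 (5T4, order 60) or S_5 (5T5, order 120). The discriminant of f is 58564000000 = 242000^2, a perfect square, so G is contained in A_5. The transitive groups of degree 5 contained in A_5 are: C_5 (5T1, order 5), D_5 (5T2, order 10), A_5 (5T4, order 60). By Dedekind's theorem, for a prime p not dividing disc(f) the degrees of the irreducible factors of f mod p form the cycle type of an element of G. Factoring f modulo the 3 such primes p <= 13 (skipping 2, 5, 11, which divide the discriminant), each new pattern first appears at: mod 3: f = (x^5 + 2x^4 + x^3 + x^2 + x + 1), pattern 5; mod 13: f = (x + 4)(x + 6)(x^3 + 6x^2 + 8x + 8), pattern 3+1+1. No other pattern occurs in this range, so the set of observed cycle types is {5, 3+1+1}. Among the candidates above, the only group containing elements of all these cycle types is A_5 (5T4) — each of C_5 (5T1), D_5 (5T2) lacks at least one of them. Hence G = A_5 (5T4), of order 60. The Galois group A_5 (5T4) has order 60, so the splitting field has degree 60 over Q.

60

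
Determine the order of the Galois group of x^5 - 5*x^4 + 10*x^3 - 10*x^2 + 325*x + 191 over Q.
60

The degree of the splitting field over Q equals the order of the Galois group, so first determine the group. The polynomial f is an irreducible quintic over Q, so G = Gal(f/Q) is a transitive subgroup of S_5: one of C_5 (5T1, order 5), D_5 (5T2, order 10), F_20 (5T3, order 20), A_5 (5T4, order 60) or S_5 (5T5, order 120). The discriminant of f is 1073741824000000 = 32768000^2, a perfect square, so G is contained in A_5. The transitive groups of degree 5 contained in A_5 are: C_5 (5T1, order 5), D_5 (5T2, order 10), A_5 (5T4, order 60). By Dedekind's theorem, for a prime p not dividing disc(f) the degrees of the irreducible factors of f mod p form the cycle type of an element of G. Factoring f modulo the 2 such primes p <= 7 (skipping 2, 5, which divide the discriminant), each new pattern first appears at: mod 3: f = (x^5 + x^4 + x^3 + 2x^2 + x + 2), pattern 5; mod 7: f = (x + 3)(x + 5)(x^3 + x^2 + x + 2), pattern 3+1+1. No other pattern occurs in this range, so the set of observed cycle types is {5, 3+1+1}. Among the candidates above, the only group containing elements of all these cycle types is A_5 (5T4) — each of C_5 (5T1), D_5 (5T2) lacks at least one of them. Hence G = A_5 (5T4), of order 60. The Galois group A_5 (5T4) has order 60, so the splitting field has degree 60 over Q.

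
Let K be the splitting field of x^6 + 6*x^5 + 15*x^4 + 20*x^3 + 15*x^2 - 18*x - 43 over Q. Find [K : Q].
The degree of the splitting field over Q equals the order of the Galois group, so first determine the group. The polynomial f is an irreducible sextic over Q, so G = Gal(f/Q) is one of the 16 transitive subgroups 6T1, ..., 6T16 of S_6. The discriminant of f is 746496000000 = 864000^2, a perfect square, so G is contained in A_6. The transitive groups of degree 6 contained in A_6 are: A_4 (6T4, order 12), S_4 (6T7, order 24), (C_3 x C_3) : C_4 (6T10, order 36), PSL(2,5) (6T12, order 60), A_6 (6T15, order 360). By Dedekind's theorem, for a prime p not dividing disc(f) the degrees of the irreducible factors of f mod p form the cycle type of an element of G. Factoring f modulo the 6 such primes p <= 23 (skipping 2, 3, 5, which divide the discriminant), each new pattern first appears at: mod 7: f = (x + 5)(x^5 + x^4 + 3x^3 + 5x^2 + 4x + 4), pattern 5+1; mod 23: f = (x + 3)(x + 12)(x + 17)(x^3 + 20x^2 + 4x + 15), pattern 3+1+1+1. No other pattern occurs in this range, so the set of observed cycle types is {5+1, 3+1+1+1}. Among the candidates above, the only group containing elements of all these cycle types is A_6 (6T15) — each of A_4 (6T4), S_4 (6T7), (C_3 x C_3) : C_4 (6T10), PSL(2,5) (6T12) lacks at least one of them. Hence G = A_6 (6T15), of order 360. The Galois group A_6 (6T15) has order 360, so the splitting field has degree 360 over Q.

360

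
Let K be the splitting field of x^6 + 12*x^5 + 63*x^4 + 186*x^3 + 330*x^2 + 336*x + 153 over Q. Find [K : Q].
The degree of the splitting field over Q equals the order of the Galois group, so first determine the group. The polynomial f is an irreducible sextic over Q, so G = Gal(f/Q) is one of the 16 transitive subgroups 6T1, ..., 6T16 of S_6. The discriminant of f is -16003008, which is not a perfect square, so G is not contained in A_6. The transitive groups of degree 6 not contained in A_6 are: C_6 (6T1, order 6), S_3 (6T2, order 6), D_6 (6T3, order 12), C_3 x S_3 (6T5, order 18), A_4 x C_2 (6T6, order 24), S_4 (6T8, order 24), S_3 x S_3 (6T9, order 36), S_4 x C_2 (6T11, order 48), (S_3 x S_3) : C_2 (6T13, order 72), PGL(2,5) (6T14, order 120), S_6 (6T16, order 720). By Dedekind's theorem, for a prime p not dividing disc(f) the degrees of the irreducible factors of f mod p form the cycle type of an element of G. Factoring f modulo the 21 such primes p <= 89 (skipping 2, 3, 7, which divide the discriminant), each new pattern first appears at: mod 5: f = (x^6 + 2x^5 + 3x^4 + x^3 + x + 3), pattern 6; mod 11: f = (x + 4)(x^5 + 8x^4 + 9x^3 + 7x^2 + 5x + 8), pattern 5+1; mod 13: f = (x + 1)(x + 10)(x^4 + x^3 + 3x^2 + 1), pattern 4+1+1; mod 23: f = (x + 18)(x + 22)(x^2 + 19x + 5)(x^2 + 22x + 19), pattern 2+2+1+1; mod 43: f = (x^3 + 25x^2 + 35)(x^3 + 30x^2 + x + 40), pattern 3+3; mod 61: f = (x^2 + 18x + 30)(x^2 + 22x + 52)(x^2 + 33x + 34), pattern 2+2+2. No other pattern occurs in this range, so the set of observed cycle types is {6, 5+1, 4+1+1, 2+2+1+1, 3+3, 2+2+2}. The candidates containing elements of all these cycle types are PGL(2,5) (6T14) of order 120, S_6 (6T16) of order 720; the others are excluded. The observed types are precisely the cycle types that occur in PGL(2,5) (6T14) (apart from the identity). Each of the other remaining candidates has further cycle types, and by the Chebotarev density theorem the matching factorization patterns would occur for a proportion of primes equal to their share of the group: S_6 (6T16) additionally contains elements of type 4+2, 3+2+1, 3+1+1+1, 2+1+1+1+1 (265 of its 720 elements, about 37% of primes). None of the 21 primes tested shows any such pattern (for each of these groups the chance of that is below 10^-4), which rules them out. Hence G = PGL(2,5) (6T14), of order 120. The Galois group PGL(2,5) (6T14) has order 120, so the splitting field has degree 120 over Q.

120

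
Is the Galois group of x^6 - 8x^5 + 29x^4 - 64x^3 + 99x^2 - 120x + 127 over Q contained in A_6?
The polynomial is irreducible of degree 6 over Q. Its discriminant is -18046378835968, which is not a perfect square. A Galois group lies in the alternating group exactly when the discriminant is a square in Q, so the Galois group (C_6) is not contained in A_6.

No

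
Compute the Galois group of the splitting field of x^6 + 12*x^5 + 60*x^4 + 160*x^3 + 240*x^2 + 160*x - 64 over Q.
The polynomial f is an irreducible sextic over Q, so G = Gal(f/Q) is one of the 16 transitive subgroups 6T1, ..., 6T16 of S_6. The discriminant of f is 53451941740544, which is not a perfect square, so G is not contained in A_6. The transitive groups of degree 6 not contained in A_6 are: C_6 (6T1, order 6), S_3 (6T2, order 6), D_6 (6T3, order 12), C_3 x S_3 (6T5, order 18), A_4 x C_2 (6T6, order 24), S_4 (6T8, order 24), S_3 x S_3 (6T9, order 36), S_4 x C_2 (6T11, order 48), (S_3 x S_3) : C_2 (6T13, order 72), PGL(2,5) (6T14, order 120), S_6 (6T16, order 720). By Dedekind's theorem, for a prime p not dividing disc(f) the degrees of the irreducible factors of f mod p form the cycle type of an element of G. Factoring f modulo the 3 such primes p <= 7 (skipping 2, which divides the discriminant), each new pattern first appears at: mod 3: f = (x^6 + x^3 + x + 2), pattern 6; mod 5: f = (x + 1)(x^5 + x^4 + 4x^3 + x^2 + 4x + 1), pattern 5+1; mod 7: f = (x^2 + x + 6)(x^4 + 4x^3 + x^2 + 2x + 1), pattern 4+2. No other pattern occurs in this range, so the set of observed cycle types is {6, 5+1, 4+2}. Among the candidates above, the only group containing elements of all these cycle types is S_6 (6T16); every other candidate lacks at least one of them. Hence G = S_6 (6T16), of order 720.

S_6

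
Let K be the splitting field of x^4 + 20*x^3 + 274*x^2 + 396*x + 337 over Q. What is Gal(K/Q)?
C_4 (also written C4)

The polynomial is an irreducible quartic over Q and its discriminant is 5820762816512, which is not a perfect square, so the Galois group is not contained in A_4. The resolvent cubic y^3 - 274*y^2 + 6572*y + 77736 has exactly one rational root, so the Galois group is C_4 or D_4. The quartic becomes reducible over Q(sqrt(disc)), so the group is C_4.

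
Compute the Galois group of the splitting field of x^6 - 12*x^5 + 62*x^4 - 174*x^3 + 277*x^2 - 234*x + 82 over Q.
The polynomial f is an irreducible sextic over Q, so G = Gal(f/Q) is one of the 16 transitive subgroups 6T1, ..., 6T16 of S_6. The discriminant of f is -187648, which is not a perfect square, so G is not contained in A_6. The transitive groups of degree 6 not contained in A_6 are: C_6 (6T1, order 6), S_3 (6T2, order 6), D_6 (6T3, order 12), C_3 x S_3 (6T5, order 18), A_4 x C_2 (6T6, order 24), S_4 (6T8, order 24), S_3 x S_3 (6T9, order 36), S_4 x C_2 (6T11, order 48), (S_3 x S_3) : C_2 (6T13, order 72), PGL(2,5) (6T14, order 120), S_6 (6T16, order 720). By Dedekind's theorem, for a prime p not dividing disc(f) the degrees of the irreducible factors of f mod p form the cycle type of an element of G. Factoring f modulo the 29 such primes p <= 113 (skipping 2, which divides the discriminant), each new pattern first appears at: mod 3: f = (x^6 + 2x^4 + x^2 + 1), pattern 6; mod 5: f = (x + 2)(x^2 + 2x + 4)(x^3 + 4x^2 + 3x + 4), pattern 3+2+1; mod 7: f = (x^2 + 2x + 5)(x^4 + x^2 + 6x + 1), pattern 4+2; mod 17: f = (x^3 + 11x^2 + 13x + 4)(x^3 + 11x^2 + 13x + 12), pattern 3+3; mod 19: f = (x^2 + 6x + 10)(x^2 + 8x + 4)(x^2 + 12x + 3), pattern 2+2+2; mod 37: f = (x + 19)(x + 32)(x^2 + 12x + 7)(x^2 + 36x + 8), pattern 2+2+1+1; mod 41: f = (x)(x + 15)(x + 20)(x^3 + 35x^2 + 13x + 23), pattern 3+1+1+1; mod 113: f = (x + 9)(x + 19)(x + 21)(x + 77)(x^2 + 88x + 36), pattern 2+1+1+1+1. No other pattern occurs in this range, so the set of observed cycle types is {6, 3+2+1, 4+2, 3+3, 2+2+2, 2+2+1+1, 3+1+1+1, 2+1+1+1+1}. The candidates containing elements of all these cycle types are (S_3 x S_3) : C_2 (6T13) of order 72, S_6 (6T16) of order 720; the others are excluded. The observed types are precisely the cycle types that occur in (S_3 x S_3) : C_2 (6T13) (apart from the identity). Each of the other remaining candidates has further cycle types, and by the Chebotarev density theorem the matching factorization patterns would occur for a proportion of primes equal to their share of the group: S_6 (6T16) additionally contains elements of type 5+1, 4+1+1 (234 of its 720 elements, about 32% of primes). None of the 29 primes tested shows any such pattern (for each of these groups the chance of that is below 10^-4), which rules them out. Hence G = (S_3 x S_3) : C_2 (6T13), of order 72.

(S_3 x S_3) : C_2, the group 6T13 of order 72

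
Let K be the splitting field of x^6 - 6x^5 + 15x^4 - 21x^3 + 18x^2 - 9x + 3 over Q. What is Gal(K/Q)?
The polynomial f is an irreducible sextic over Q, so G = Gal(f/Q) is one of the 16 transitive subgroups 6T1, ..., 6T16 of S_6. The discriminant of f is -19683, which is not a perfect square, so G is not contained in A_6. The transitive groups of degree 6 not contained in A_6 are: C_6 (6T1, order 6), S_3 (6T2, order 6), D_6 (6T3, order 12), C_3 x S_3 (6T5, order 18), A_4 x C_2 (6T6, order 24), S_4 (6T8, order 24), S_3 x S_3 (6T9, order 36), S_4 x C_2 (6T11, order 48), (S_3 x S_3) : C_2 (6T13, order 72), PGL(2,5) (6T14, order 120), S_6 (6T16, order 720). By Dedekind's theorem, for a prime p not dividing disc(f) the degrees of the irreducible factors of f mod p form the cycle type of an element of G. Factoring f modulo the 37 such primes p <= 163 (skipping 3, which divides the discriminant), each new pattern first appears at: mod 2: f = (x^6 + x^4 + x^3 + x + 1), pattern 6; mod 7: f = (x^3 + 4x^2 + 3x + 1)(x^3 + 4x^2 + 3x + 3), pattern 3+3; mod 17: f = (x^2 + 5x + 12)(x^2 + 11x + 6)(x^2 + 12x + 5), pattern 2+2+2; mod 19: f = (x + 3)(x + 4)(x + 5)(x + 8)(x + 15)(x + 16), pattern 1+1+1+1+1+1. No other pattern occurs in this range, so the set of observed cycle types is {6, 3+3, 2+2+2, 1+1+1+1+1+1}. The candidates containing elements of all these cycle types are C_6 (6T1) of order 6, D_6 (6T3) of order 12, C_3 x S_3 (6T5) of order 18, A_4 x C_2 (6T6) of order 24, S_3 x S_3 (6T9) of order 36, S_4 x C_2 (6T11) of order 48, (S_3 x S_3) : C_2 (6T13) of order 72, PGL(2,5) (6T14) of order 120, S_6 (6T16) of order 720; the others are excluded. The observed types are precisely the cycle types that occur in C_6 (6T1). Each of the other remaining candidates has further cycle types, and by the Chebotarev density theorem the matching factorization patterns would occur for a proportion of primes equal to their share of the group: D_6 (6T3) additionally contains elements of type 2+2+1+1 (3 of its 12 elements, about 25% of primes); C_3 x S_3 (6T5) additionally contains elements of type 3+1+1+1 (4 of its 18 elements, about 22% of primes); A_4 x C_2 (6T6) additionally contains elements of type 2+2+1+1, 2+1+1+1+1 (6 of its 24 elements, about 25% of primes); S_3 x S_3 (6T9) additionally contains elements of type 3+1+1+1, 2+2+1+1 (13 of its 36 elements, about 36% of primes); S_4 x C_2 (6T11) additionally contains elements of type 4+2, 4+1+1, 2+2+1+1, 2+1+1+1+1 (24 of its 48 elements, about 50% of primes); (S_3 x S_3) : C_2 (6T13) additionally contains elements of type 4+2, 3+2+1, 3+1+1+1, 2+2+1+1, 2+1+1+1+1 (49 of its 72 elements, about 68% of primes); PGL(2,5) (6T14) additionally contains elements of type 5+1, 4+1+1, 2+2+1+1 (69 of its 120 elements, about 58% of primes); S_6 (6T16) additionally contains elements of type 5+1, 4+2, 4+1+1, 3+2+1, 3+1+1+1, 2+2+1+1, 2+1+1+1+1 (544 of its 720 elements, about 76% of primes). None of the 37 primes tested shows any such pattern (for each of these groups the chance of that is below 10^-4), which rules them out. Hence G = C_6 (6T1), of order 6.

C_6 (order 6)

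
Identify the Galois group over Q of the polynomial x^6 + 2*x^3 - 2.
S_3 x S_3

The polynomial f is an irreducible sextic over Q, so G = Gal(f/Q) is one of the 16 transitive subgroups 6T1, ..., 6T16 of S_6. The discriminant of f is 5038848, which is not a perfect square, so G is not contained in A_6. The transitive groups of degree 6 not contained in A_6 are: C_6 (6T1, order 6), S_3 (6T2, order 6), D_6 (6T3, order 12), C_3 x S_3 (6T5, order 18), A_4 x C_2 (6T6, order 24), S_4 (6T8, order 24), S_3 x S_3 (6T9, order 36), S_4 x C_2 (6T11, order 48), (S_3 x S_3) : C_2 (6T13, order 72), PGL(2,5) (6T14, order 120), S_6 (6T16, order 720). By Dedekind's theorem, for a prime p not dividing disc(f) the degrees of the irreducible factors of f mod p form the cycle type of an element of G. Factoring f modulo the 23 such primes p <= 97 (skipping 2, 3, which divide the discriminant), each new pattern first appears at: mod 5: f = (x^6 + 2x^3 + 3), pattern 6; mod 11: f = (x + 6)(x + 8)(x^2 + 3x + 9)(x^2 + 5x + 3), pattern 2+2+1+1; mod 13: f = (x + 7)(x + 8)(x + 11)(x^3 + 10), pattern 3+1+1+1; mod 31: f = (x^2 + 17x + 27)(x^2 + 22x + 11)(x^2 + 23x + 24), pattern 2+2+2; mod 97: f = (x^3 + 11)(x^3 + 88), pattern 3+3. No other pattern occurs in this range, so the set of observed cycle types is {6, 2+2+1+1, 3+1+1+1, 2+2+2, 3+3}. The candidates containing elements of all these cycle types are S_3 x S_3 (6T9) of order 36, (S_3 x S_3) : C_2 (6T13) of order 72, S_6 (6T16) of order 720; the others are excluded. The observed types are precisely the cycle types that occur in S_3 x S_3 (6T9) (apart from the identity). Each of the other remaining candidates has further cycle types, and by the Chebotarev density theorem the matching factorization patterns would occur for a proportion of primes equal to their share of the group: (S_3 x S_3) : C_2 (6T13) additionally contains elements of type 4+2, 3+2+1, 2+1+1+1+1 (36 of its 72 elements, about 50% of primes); S_6 (6T16) additionally contains elements of type 5+1, 4+2, 4+1+1, 3+2+1, 2+1+1+1+1 (459 of its 720 elements, about 64% of primes). None of the 23 primes tested shows any such pattern (for each of these groups the chance of that is below 10^-4), which rules them out. Hence G = S_3 x S_3 (6T9), of order 36.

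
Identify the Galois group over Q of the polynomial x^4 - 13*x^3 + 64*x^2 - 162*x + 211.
C_4 (also written C4)

The polynomial is an irreducible quartic over Q and its discriminant is 465125, which is not a perfect square, so the Galois group is not contained in A_4. The resolvent cubic y^3 - 64*y^2 + 1262*y - 7887 has exactly one rational root, so the Galois group is C_4 or D_4. The quartic becomes reducible over Q(sqrt(disc)), so the group is C_4.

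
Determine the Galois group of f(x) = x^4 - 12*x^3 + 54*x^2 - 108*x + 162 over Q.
The polynomial is an irreducible quartic over Q and its discriminant is 136048896 = 11664^2, a perfect square, so the Galois group is contained in A_4. The resolvent cubic y^3 - 54*y^2 + 648*y splits completely over Q, which gives the Klein four-group V_4.

V_4 (also written V4)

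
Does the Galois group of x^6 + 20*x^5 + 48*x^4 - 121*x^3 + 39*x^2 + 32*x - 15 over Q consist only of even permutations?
The polynomial is irreducible of degree 6 over Q. Its discriminant is 30991489 = 5567^2, a perfect square. A Galois group lies in the alternating group exactly when the discriminant is a square in Q, so the Galois group (PSL(2,5)) is contained in A_6.

Yes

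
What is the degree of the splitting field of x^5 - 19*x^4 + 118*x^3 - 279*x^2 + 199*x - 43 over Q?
5

The degree of the splitting field over Q equals the order of the Galois group, so first determine the group. The polynomial f is an irreducible quintic over Q, so G = Gal(f/Q) is a transitive subgroup of S_5: one of C_5 (5T1, order 5), D_5 (5T2, order 10), F_20 (5T3, order 20), A_5 (5T4, order 60) or S_5 (5T5, order 120). The discriminant of f is 1012703329 = 31823^2, a perfect square, so G is contained in A_5. The transitive groups of degree 5 contained in A_5 are: C_5 (5T1, order 5), D_5 (5T2, order 10), A_5 (5T4, order 60). By Dedekind's theorem, for a prime p not dividing disc(f) the degrees of the irreducible factors of f mod p form the cycle type of an element of G. Factoring f modulo the 14 such primes p <= 47 (skipping 11, which divides the discriminant), each new pattern first appears at: mod 2: f = (x^5 + x^4 + x^2 + x + 1), pattern 5; mod 23: f = (x + 3)(x + 13)(x + 17)(x + 18)(x + 22), pattern 1+1+1+1+1. No other pattern occurs in this range, so the set of observed cycle types is {5, 1+1+1+1+1}. The candidates containing elements of all these cycle types are C_5 (5T1) of order 5, D_5 (5T2) of order 10, A_5 (5T4) of order 60; the others are excluded. The observed types are precisely the cycle types that occur in C_5 (5T1). Each of the other remaining candidates has further cycle types, and by the Chebotarev density theorem the matching factorization patterns would occur for a proportion of primes equal to their share of the group: D_5 (5T2) additionally contains elements of type 2+2+1 (5 of its 10 elements, about 50% of primes); A_5 (5T4) additionally contains elements of type 3+1+1, 2+2+1 (35 of its 60 elements, about 58% of primes). None of the 14 primes tested shows any such pattern (for each of these groups the chance of that is below 10^-4), which rules them out. Hence G = C_5 (5T1), of order 5. The Galois group C_5 (5T1) has order 5, so the splitting field has degree 5 over Q.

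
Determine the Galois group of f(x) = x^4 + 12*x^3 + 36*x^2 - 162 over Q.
The polynomial is an irreducible quartic over Q and its discriminant is -544195584, which is not a perfect square, so the Galois group is not contained in A_4. The resolvent cubic y^3 - 36*y^2 + 648*y has exactly one rational root, so the Galois group is C_4 or D_4. The quartic remains irreducible over Q(sqrt(disc)), so the group is D_4.

D_4 (order 8)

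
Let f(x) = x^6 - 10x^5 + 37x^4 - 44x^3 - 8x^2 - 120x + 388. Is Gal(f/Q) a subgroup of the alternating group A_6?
The polynomial is irreducible of degree 6 over Q. Its discriminant is -3767550835949568, which is not a perfect square. A Galois group lies in the alternating group exactly when the discriminant is a square in Q, so the Galois group ((S_3 x S_3) : C_2) is not contained in A_6.

No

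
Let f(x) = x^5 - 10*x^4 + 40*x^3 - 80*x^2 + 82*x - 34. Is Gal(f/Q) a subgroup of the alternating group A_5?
The polynomial is irreducible of degree 5 over Q. Its discriminant is 58192, which is not a perfect square. A Galois group lies in the alternating group exactly when the discriminant is a square in Q, so the Galois group (S_5) is not contained in A_5.

No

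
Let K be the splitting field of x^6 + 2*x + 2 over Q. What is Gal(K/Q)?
S_6

The polynomial f is an irreducible sextic over Q, so G = Gal(f/Q) is one of the 16 transitive subgroups 6T1, ..., 6T16 of S_6. The discriminant of f is -1292992, which is not a perfect square, so G is not contained in A_6. The transitive groups of degree 6 not contained in A_6 are: C_6 (6T1, order 6), S_3 (6T2, order 6), D_6 (6T3, order 12), C_3 x S_3 (6T5, order 18), A_4 x C_2 (6T6, order 24), S_4 (6T8, order 24), S_3 x S_3 (6T9, order 36), S_4 x C_2 (6T11, order 48), (S_3 x S_3) : C_2 (6T13, order 72), PGL(2,5) (6T14, order 120), S_6 (6T16, order 720). By Dedekind's theorem, for a prime p not dividing disc(f) the degrees of the irreducible factors of f mod p form the cycle type of an element of G. Factoring f modulo the 3 such primes p <= 7 (skipping 2, which divides the discriminant), each new pattern first appears at: mod 3: f = (x^6 + 2x + 2), pattern 6; mod 5: f = (x + 3)(x + 4)(x^4 + 3x^3 + 2x^2 + 1), pattern 4+1+1; mod 7: f = (x + 5)(x^2 + 4x + 5)(x^3 + 5x^2 + 4), pattern 3+2+1. No other pattern occurs in this range, so the set of observed cycle types is {6, 4+1+1, 3+2+1}. Among the candidates above, the only group containing elements of all these cycle types is S_6 (6T16); every other candidate lacks at least one of them. Hence G = S_6 (6T16), of order 720.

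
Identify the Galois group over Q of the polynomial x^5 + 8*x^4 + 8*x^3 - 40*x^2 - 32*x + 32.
The polynomial f is an irreducible quintic over Q, so G = Gal(f/Q) is a transitive subgroup of S_5: one of C_5 (5T1, order 5), D_5 (5T2, order 10), F_20 (5T3, order 20), A_5 (5T4, order 60) or S_5 (5T5, order 120). The discriminant of f is 15352201216 = 123904^2, a perfect square, so G is contained in A_5. The transitive groups of degree 5 contained in A_5 are: C_5 (5T1, order 5), D_5 (5T2, order 10), A_5 (5T4, order 60). By Dedekind's theorem, for a prime p not dividing disc(f) the degrees of the irreducible factors of f mod p form the cycle type of an element of G. Factoring f modulo the 14 such primes p <= 53 (skipping 2, 11, which divide the discriminant), each new pattern first appears at: mod 3: f = (x^5 + 2x^4 + 2x^3 + 2x^2 + x + 2), pattern 5; mod 23: f = (x + 1)(x + 7)(x + 10)(x + 14)(x + 22), pattern 1+1+1+1+1. No other pattern occurs in this range, so the set of observed cycle types is {5, 1+1+1+1+1}. The candidates containing elements of all these cycle types are C_5 (5T1) of order 5, D_5 (5T2) of order 10, A_5 (5T4) of order 60; the others are excluded. The observed types are precisely the cycle types that occur in C_5 (5T1). Each of the other remaining candidates has further cycle types, and by the Chebotarev density theorem the matching factorization patterns would occur for a proportion of primes equal to their share of the group: D_5 (5T2) additionally contains elements of type 2+2+1 (5 of its 10 elements, about 50% of primes); A_5 (5T4) additionally contains elements of type 3+1+1, 2+2+1 (35 of its 60 elements, about 58% of primes). None of the 14 primes tested shows any such pattern (for each of these groups the chance of that is below 10^-4), which rules them out. Hence G = C_5 (5T1), of order 5.

C_5, the cyclic group of order 5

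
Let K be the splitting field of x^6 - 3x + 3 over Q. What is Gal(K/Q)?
6T13: (S_3 x S_3) : C_2

The polynomial f is an irreducible sextic over Q, so G = Gal(f/Q) is one of the 16 transitive subgroups 6T1, ..., 6T16 of S_6. The discriminant of f is -9059283, which is not a perfect square, so G is not contained in A_6. The transitive groups of degree 6 not contained in A_6 are: C_6 (6T1, order 6), S_3 (6T2, order 6), D_6 (6T3, order 12), C_3 x S_3 (6T5, order 18), A_4 x C_2 (6T6, order 24), S_4 (6T8, order 24), S_3 x S_3 (6T9, order 36), S_4 x C_2 (6T11, order 48), (S_3 x S_3) : C_2 (6T13, order 72), PGL(2,5) (6T14, order 120), S_6 (6T16, order 720). By Dedekind's theorem, for a prime p not dividing disc(f) the degrees of the irreducible factors of f mod p form the cycle type of an element of G. Factoring f modulo the 28 such primes p <= 127 (skipping 3, 17, 43, which divide the discriminant), each new pattern first appears at: mod 2: f = (x^6 + x + 1), pattern 6; mod 7: f = (x + 1)(x^2 + 4x + 6)(x^3 + 2x^2 + x + 4), pattern 3+2+1; mod 11: f = (x^2 + 9x + 2)(x^4 + 2x^3 + 2x^2 + 7), pattern 4+2; mod 13: f = (x + 3)(x + 8)(x^2 + 3x + 6)(x^2 + 12x + 3), pattern 2+2+1+1; mod 61: f = (x + 40)(x + 51)(x + 57)(x + 59)(x^2 + 37x + 50), pattern 2+1+1+1+1; mod 97: f = (x + 48)(x + 85)(x + 87)(x^3 + 71x^2 + 60x + 63), pattern 3+1+1+1; mod 113: f = (x^2 + 49x + 72)(x^2 + 68x + 105)(x^2 + 109x + 10), pattern 2+2+2; mod 127: f = (x^3 + 39x^2 + 106x + 109)(x^3 + 88x^2 + 18x + 21), pattern 3+3. No other pattern occurs in this range, so the set of observed cycle types is {6, 3+2+1, 4+2, 2+2+1+1, 2+1+1+1+1, 3+1+1+1, 2+2+2, 3+3}. The candidates containing elements of all these cycle types are (S_3 x S_3) : C_2 (6T13) of order 72, S_6 (6T16) of order 720; the others are excluded. The observed types are precisely the cycle types that occur in (S_3 x S_3) : C_2 (6T13) (apart from the identity). Each of the other remaining candidates has further cycle types, and by the Chebotarev density theorem the matching factorization patterns would occur for a proportion of primes equal to their share of the group: S_6 (6T16) additionally contains elements of type 5+1, 4+1+1 (234 of its 720 elements, about 32% of primes). None of the 28 primes tested shows any such pattern (for each of these groups the chance of that is below 10^-4), which rules them out. Hence G = (S_3 x S_3) : C_2 (6T13), of order 72.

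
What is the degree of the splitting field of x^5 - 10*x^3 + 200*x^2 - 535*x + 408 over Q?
The degree of the splitting field over Q equals the order of the Galois group, so first determine the group. The polynomial f is an irreducible quintic over Q, so G = Gal(f/Q) is a transitive subgroup of S_5: one of C_5 (5T1, order 5), D_5 (5T2, order 10), F_20 (5T3, order 20), A_5 (5T4, order 60) or S_5 (5T5, order 120). The discriminant of f is 681836544000000 = 26112000^2, a perfect square, so G is contained in A_5. The transitive groups of degree 5 contained in A_5 are: C_5 (5T1, order 5), D_5 (5T2, order 10), A_5 (5T4, order 60). By Dedekind's theorem, for a prime p not dividing disc(f) the degrees of the irreducible factors of f mod p form the cycle type of an element of G. Factoring f modulo the 23 such primes p <= 103 (skipping 2, 3, 5, 17, which divide the discriminant), each new pattern first appears at: mod 7: f = (x^5 + 4x^3 + 4x^2 + 4x + 2), pattern 5; mod 29: f = (x + 12)(x^2 + 5x + 7)(x^2 + 12x + 9), pattern 2+2+1. No other pattern occurs in this range, so the set of observed cycle types is {5, 2+2+1}. The candidates containing elements of all these cycle types are D_5 (5T2) of order 10, A_5 (5T4) of order 60; the others are excluded. The observed types are precisely the cycle types that occur in D_5 (5T2) (apart from the identity). Each of the other remaining candidates has further cycle types, and by the Chebotarev density theorem the matching factorization patterns would occur for a proportion of primes equal to their share of the group: A_5 (5T4) additionally contains elements of type 3+1+1 (20 of its 60 elements, about 33% of primes). None of the 23 primes tested shows any such pattern (for each of these groups the chance of that is below 10^-4), which rules them out. Hence G = D_5 (5T2), of order 10. The Galois group D_5 (5T2) has order 10, so the splitting field has degree 10 over Q.

10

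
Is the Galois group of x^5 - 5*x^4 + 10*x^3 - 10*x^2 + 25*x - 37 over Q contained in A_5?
The polynomial is irreducible of degree 5 over Q. Its discriminant is 1024000000 = 32000^2, a perfect square. A Galois group lies in the alternating group exactly when the discriminant is a square in Q, so the Galois group (A_5) is contained in A_5.

Yes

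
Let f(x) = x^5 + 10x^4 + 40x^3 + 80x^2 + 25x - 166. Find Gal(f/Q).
The polynomial f is an irreducible quintic over Q, so G = Gal(f/Q) is a transitive subgroup of S_5: one of C_5 (5T1, order 5), D_5 (5T2, order 10), F_20 (5T3, order 20), A_5 (5T4, order 60) or S_5 (5T5, order 120). The discriminant of f is 58564000000 = 242000^2, a perfect square, so G is contained in A_5. The transitive groups of degree 5 contained in A_5 are: C_5 (5T1, order 5), D_5 (5T2, order 10), A_5 (5T4, order 60). By Dedekind's theorem, for a prime p not dividing disc(f) the degrees of the irreducible factors of f mod p form the cycle type of an element of G. Factoring f modulo the 3 such primes p <= 13 (skipping 2, 5, 11, which divide the discriminant), each new pattern first appears at: mod 3: f = (x^5 + x^4 + x^3 + 2x^2 + x + 2), pattern 5; mod 13: f = (x + 7)(x + 9)(x^3 + 7x^2 + 8x + 5), pattern 3+1+1. No other pattern occurs in this range, so the set of observed cycle types is {5, 3+1+1}. Among the candidates above, the only group containing elements of all these cycle types is A_5 (5T4) — each of C_5 (5T1), D_5 (5T2) lacks at least one of them. Hence G = A_5 (5T4), of order 60.

A_5 (order 60)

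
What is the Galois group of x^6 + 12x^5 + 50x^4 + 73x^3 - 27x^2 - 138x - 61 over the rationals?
The polynomial f is an irreducible sextic over Q, so G = Gal(f/Q) is one of the 16 transitive subgroups 6T1, ..., 6T16 of S_6. The discriminant of f is 30991489 = 5567^2, a perfect square, so G is contained in A_6. The transitive groups of degree 6 contained in A_6 are: A_4 (6T4, order 12), S_4 (6T7, order 24), (C_3 x C_3) : C_4 (6T10, order 36), PSL(2,5) (6T12, order 60), A_6 (6T15, order 360). By Dedekind's theorem, for a prime p not dividing disc(f) the degrees of the irreducible factors of f mod p form the cycle type of an element of G. Factoring f modulo the 21 such primes p <= 79 (skipping 19, which divides the discriminant), each new pattern first appears at: mod 2: f = (x + 1)(x^5 + x^4 + x^3 + x + 1), pattern 5+1; mod 7: f = (x^3 + x^2 + 3x + 5)(x^3 + 4x^2 + x + 6), pattern 3+3; mod 61: f = (x)(x + 39)(x^2 + 15x + 13)(x^2 + 19x + 12), pattern 2+2+1+1. No other pattern occurs in this range, so the set of observed cycle types is {5+1, 3+3, 2+2+1+1}. The candidates containing elements of all these cycle types are PSL(2,5) (6T12) of order 60, A_6 (6T15) of order 360; the others are excluded. The observed types are precisely the cycle types that occur in PSL(2,5) (6T12) (apart from the identity). Each of the other remaining candidates has further cycle types, and by the Chebotarev density theorem the matching factorization patterns would occur for a proportion of primes equal to their share of the group: A_6 (6T15) additionally contains elements of type 4+2, 3+1+1+1 (130 of its 360 elements, about 36% of primes). None of the 21 primes tested shows any such pattern (for each of these groups the chance of that is below 10^-4), which rules them out. Hence G = PSL(2,5) (6T12), of order 60.

PSL(2,5)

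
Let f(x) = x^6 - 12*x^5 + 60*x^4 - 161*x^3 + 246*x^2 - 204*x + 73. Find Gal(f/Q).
C_6 (also written C6)

The polynomial f is an irreducible sextic over Q, so G = Gal(f/Q) is one of the 16 transitive subgroups 6T1, ..., 6T16 of S_6. The discriminant of f is -19683, which is not a perfect square, so G is not contained in A_6. The transitive groups of degree 6 not contained in A_6 are: C_6 (6T1, order 6), S_3 (6T2, order 6), D_6 (6T3, order 12), C_3 x S_3 (6T5, order 18), A_4 x C_2 (6T6, order 24), S_4 (6T8, order 24), S_3 x S_3 (6T9, order 36), S_4 x C_2 (6T11, order 48), (S_3 x S_3) : C_2 (6T13, order 72), PGL(2,5) (6T14, order 120), S_6 (6T16, order 720). By Dedekind's theorem, for a prime p not dividing disc(f) the degrees of the irreducible factors of f mod p form the cycle type of an element of G. Factoring f modulo the 37 such primes p <= 163 (skipping 3, which divides the discriminant), each new pattern first appears at: mod 2: f = (x^6 + x^3 + 1), pattern 6; mod 7: f = (x^3 + x^2 + 5x + 1)(x^3 + x^2 + 5x + 3), pattern 3+3; mod 17: f = (x^2 + 3x + 8)(x^2 + 9x + 13)(x^2 + 10x + 11), pattern 2+2+2; mod 19: f = (x + 2)(x + 3)(x + 4)(x + 7)(x + 14)(x + 15), pattern 1+1+1+1+1+1. No other pattern occurs in this range, so the set of observed cycle types is {6, 3+3, 2+2+2, 1+1+1+1+1+1}. The candidates containing elements of all these cycle types are C_6 (6T1) of order 6, D_6 (6T3) of order 12, C_3 x S_3 (6T5) of order 18, A_4 x C_2 (6T6) of order 24, S_3 x S_3 (6T9) of order 36, S_4 x C_2 (6T11) of order 48, (S_3 x S_3) : C_2 (6T13) of order 72, PGL(2,5) (6T14) of order 120, S_6 (6T16) of order 720; the others are excluded. The observed types are precisely the cycle types that occur in C_6 (6T1). Each of the other remaining candidates has further cycle types, and by the Chebotarev density theorem the matching factorization patterns would occur for a proportion of primes equal to their share of the group: D_6 (6T3) additionally contains elements of type 2+2+1+1 (3 of its 12 elements, about 25% of primes); C_3 x S_3 (6T5) additionally contains elements of type 3+1+1+1 (4 of its 18 elements, about 22% of primes); A_4 x C_2 (6T6) additionally contains elements of type 2+2+1+1, 2+1+1+1+1 (6 of its 24 elements, about 25% of primes); S_3 x S_3 (6T9) additionally contains elements of type 3+1+1+1, 2+2+1+1 (13 of its 36 elements, about 36% of primes); S_4 x C_2 (6T11) additionally contains elements of type 4+2, 4+1+1, 2+2+1+1, 2+1+1+1+1 (24 of its 48 elements, about 50% of primes); (S_3 x S_3) : C_2 (6T13) additionally contains elements of type 4+2, 3+2+1, 3+1+1+1, 2+2+1+1, 2+1+1+1+1 (49 of its 72 elements, about 68% of primes); PGL(2,5) (6T14) additionally contains elements of type 5+1, 4+1+1, 2+2+1+1 (69 of its 120 elements, about 58% of primes); S_6 (6T16) additionally contains elements of type 5+1, 4+2, 4+1+1, 3+2+1, 3+1+1+1, 2+2+1+1, 2+1+1+1+1 (544 of its 720 elements, about 76% of primes). None of the 37 primes tested shows any such pattern (for each of these groups the chance of that is below 10^-4), which rules them out. Hence G = C_6 (6T1), of order 6.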